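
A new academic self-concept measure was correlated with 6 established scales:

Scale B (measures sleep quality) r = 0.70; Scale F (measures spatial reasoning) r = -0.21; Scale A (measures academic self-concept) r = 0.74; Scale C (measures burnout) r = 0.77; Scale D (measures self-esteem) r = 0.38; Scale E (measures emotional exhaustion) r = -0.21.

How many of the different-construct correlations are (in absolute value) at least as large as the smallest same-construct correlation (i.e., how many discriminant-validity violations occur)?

Convergent (same construct = academic self-concept): Scale A.
Smallest convergent = 0.74. Discriminant |r|: 0.70, 0.21, 0.77, 0.38, 0.21; count ≥ 0.74 → 1.

1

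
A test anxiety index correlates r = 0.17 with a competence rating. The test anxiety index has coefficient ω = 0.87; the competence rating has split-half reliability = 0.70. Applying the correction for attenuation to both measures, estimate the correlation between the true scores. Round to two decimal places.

0.22

r_true = r_obs / √(r_xx · r_yy) = 0.17 / √(0.87 × 0.70) = 0.17 / √0.6090 = 0.17 / 0.7804 ≈ 0.22.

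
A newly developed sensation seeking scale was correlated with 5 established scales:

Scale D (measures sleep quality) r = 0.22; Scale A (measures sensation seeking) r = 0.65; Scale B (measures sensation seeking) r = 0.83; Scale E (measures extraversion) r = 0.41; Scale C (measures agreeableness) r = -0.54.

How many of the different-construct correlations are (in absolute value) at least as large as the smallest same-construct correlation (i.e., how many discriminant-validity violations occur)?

Convergent (same construct = sensation seeking): Scale A, Scale B.
Smallest convergent = 0.65. Discriminant |r|: 0.22, 0.41, 0.54; count ≥ 0.65 → 0.

0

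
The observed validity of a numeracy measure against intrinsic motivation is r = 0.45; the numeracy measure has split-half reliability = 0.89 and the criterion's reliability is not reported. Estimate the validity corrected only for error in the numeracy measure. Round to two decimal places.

0.48

Single correction: r_c = r_obs / √r_xx = 0.45 / √0.89 = 0.45 / 0.9434 ≈ 0.48.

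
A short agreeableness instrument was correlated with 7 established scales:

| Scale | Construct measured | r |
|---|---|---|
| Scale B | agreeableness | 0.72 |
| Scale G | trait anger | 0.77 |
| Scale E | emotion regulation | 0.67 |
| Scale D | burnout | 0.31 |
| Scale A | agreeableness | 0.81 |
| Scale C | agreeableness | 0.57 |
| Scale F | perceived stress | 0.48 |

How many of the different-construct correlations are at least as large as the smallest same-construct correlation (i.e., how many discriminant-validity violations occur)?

Convergent (same construct = agreeableness): Scale B, Scale A, Scale C.
Smallest convergent = 0.57. Discriminant values: 0.77, 0.67, 0.31, 0.48; count ≥ 0.57 → 2.

2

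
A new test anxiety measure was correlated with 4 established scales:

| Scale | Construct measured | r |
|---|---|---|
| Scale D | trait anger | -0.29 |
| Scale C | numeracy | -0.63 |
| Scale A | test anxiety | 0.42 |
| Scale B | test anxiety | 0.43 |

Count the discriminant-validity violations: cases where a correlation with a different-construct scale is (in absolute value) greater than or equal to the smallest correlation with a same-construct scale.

Convergent (same construct = test anxiety): Scale A, Scale B.
Smallest convergent = 0.42. Discriminant |r|: 0.29, 0.63; count ≥ 0.42 → 1.

1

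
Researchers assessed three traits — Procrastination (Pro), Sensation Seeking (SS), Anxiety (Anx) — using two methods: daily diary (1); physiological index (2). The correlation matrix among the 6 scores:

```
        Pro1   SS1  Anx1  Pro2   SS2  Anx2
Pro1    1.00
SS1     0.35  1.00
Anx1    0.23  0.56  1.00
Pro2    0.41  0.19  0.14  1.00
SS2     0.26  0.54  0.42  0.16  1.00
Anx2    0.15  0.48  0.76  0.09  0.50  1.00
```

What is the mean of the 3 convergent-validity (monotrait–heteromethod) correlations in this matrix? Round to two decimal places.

Convergent values: 0.41, 0.54, 0.76; mean = 1.71/3 = 0.57.

0.57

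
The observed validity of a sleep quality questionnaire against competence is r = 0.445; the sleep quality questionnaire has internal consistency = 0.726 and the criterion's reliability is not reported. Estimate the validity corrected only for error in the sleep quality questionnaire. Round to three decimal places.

Single correction: r_c = r_obs / √r_xx = 0.445 / √0.726 = 0.445 / 0.8521 ≈ 0.522.

0.522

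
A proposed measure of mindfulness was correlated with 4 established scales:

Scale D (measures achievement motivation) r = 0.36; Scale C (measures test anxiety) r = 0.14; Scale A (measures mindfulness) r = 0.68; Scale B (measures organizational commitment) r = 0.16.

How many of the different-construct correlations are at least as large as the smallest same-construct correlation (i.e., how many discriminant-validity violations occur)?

0

Convergent (same construct = mindfulness): Scale A.
Smallest convergent = 0.68. Discriminant values: 0.36, 0.14, 0.16; count ≥ 0.68 → 0.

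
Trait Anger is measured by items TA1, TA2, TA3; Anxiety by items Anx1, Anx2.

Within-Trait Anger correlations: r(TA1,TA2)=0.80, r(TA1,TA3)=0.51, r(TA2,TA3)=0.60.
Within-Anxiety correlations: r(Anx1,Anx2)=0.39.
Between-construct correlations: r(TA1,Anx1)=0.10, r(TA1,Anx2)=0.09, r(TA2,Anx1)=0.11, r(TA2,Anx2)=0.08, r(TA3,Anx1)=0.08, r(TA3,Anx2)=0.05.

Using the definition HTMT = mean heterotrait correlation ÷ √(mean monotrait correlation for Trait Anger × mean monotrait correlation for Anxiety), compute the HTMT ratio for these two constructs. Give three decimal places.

Mean heterotrait r = 0.51/6 = 0.0850.
Mean within-TA = 1.91/3 = 0.6367; mean within-Anx = 0.39/1 = 0.3900.
Geometric mean = √(0.6367 × 0.3900) = 0.4983.
HTMT = 0.0850 / 0.4983 = 0.171.

0.171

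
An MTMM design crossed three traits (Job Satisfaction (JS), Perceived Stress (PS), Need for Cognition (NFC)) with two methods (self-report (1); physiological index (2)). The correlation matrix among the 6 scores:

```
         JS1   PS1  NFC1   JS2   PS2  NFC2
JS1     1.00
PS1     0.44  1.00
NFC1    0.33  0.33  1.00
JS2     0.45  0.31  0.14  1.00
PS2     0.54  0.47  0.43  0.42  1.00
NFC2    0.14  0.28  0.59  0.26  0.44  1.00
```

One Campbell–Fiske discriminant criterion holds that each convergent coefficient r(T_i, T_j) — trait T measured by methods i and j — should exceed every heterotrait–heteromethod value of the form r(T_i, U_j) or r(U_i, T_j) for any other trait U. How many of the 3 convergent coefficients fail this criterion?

2

Convergent coefficients and their comparison sets:
JS (methods 1·2): 0.45 vs {0.54, 0.31, 0.14, 0.14} → fail.
PS (methods 1·2): 0.47 vs {0.31, 0.54, 0.28, 0.43} → fail.
NFC (methods 1·2): 0.59 vs {0.14, 0.14, 0.43, 0.28} → pass.
2 of 3 fail.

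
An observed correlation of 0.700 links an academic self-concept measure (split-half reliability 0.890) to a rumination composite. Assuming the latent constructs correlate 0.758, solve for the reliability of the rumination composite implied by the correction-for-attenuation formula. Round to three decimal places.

r_true = r_obs / √(r_xx · r_yy) ⇒ 0.758 = 0.700 / √(0.890 · r_yy).
√(0.890 · r_yy) = 0.700 / 0.758 = 0.9235; 0.890 · r_yy = 0.8529; r_yy = 0.8529 / 0.890 ≈ 0.958.

0.958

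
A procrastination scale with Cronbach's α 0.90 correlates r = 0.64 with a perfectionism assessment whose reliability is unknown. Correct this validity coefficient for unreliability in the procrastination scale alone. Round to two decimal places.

Single correction: r_c = r_obs / √r_xx = 0.64 / √0.90 = 0.64 / 0.9487 ≈ 0.67.

0.67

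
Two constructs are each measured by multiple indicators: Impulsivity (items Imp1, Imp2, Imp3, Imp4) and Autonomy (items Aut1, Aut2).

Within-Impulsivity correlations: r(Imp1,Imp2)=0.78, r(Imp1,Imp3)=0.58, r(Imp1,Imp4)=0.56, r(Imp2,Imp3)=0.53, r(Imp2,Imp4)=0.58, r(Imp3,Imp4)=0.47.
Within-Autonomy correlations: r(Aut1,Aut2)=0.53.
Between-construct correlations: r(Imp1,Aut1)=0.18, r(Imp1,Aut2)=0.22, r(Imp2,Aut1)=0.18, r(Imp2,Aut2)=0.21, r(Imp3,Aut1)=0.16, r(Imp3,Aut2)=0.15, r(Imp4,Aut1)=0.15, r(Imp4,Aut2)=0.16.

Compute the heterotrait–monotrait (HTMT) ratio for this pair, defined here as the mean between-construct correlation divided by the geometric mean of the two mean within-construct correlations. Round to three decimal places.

Mean heterotrait r = 1.41/8 = 0.1763.
Mean within-Imp = 3.50/6 = 0.5833; mean within-Aut = 0.53/1 = 0.5300.
Geometric mean = √(0.5833 × 0.5300) = 0.5560.
HTMT = 0.1763 / 0.5560 = 0.317.

0.317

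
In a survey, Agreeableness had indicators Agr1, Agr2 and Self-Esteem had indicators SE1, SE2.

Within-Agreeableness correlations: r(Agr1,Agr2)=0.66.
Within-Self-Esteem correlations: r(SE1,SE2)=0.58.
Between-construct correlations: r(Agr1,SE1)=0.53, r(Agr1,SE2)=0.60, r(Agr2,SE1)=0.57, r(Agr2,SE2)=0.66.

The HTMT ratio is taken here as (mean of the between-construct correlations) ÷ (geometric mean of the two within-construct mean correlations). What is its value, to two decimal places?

Mean between = 2.36/4 = 0.5900.
Mean within-Agr = 0.66/1 = 0.6600; mean within-SE = 0.58/1 = 0.5800.
Geometric mean = √(0.6600 × 0.5800) = 0.6187.
HTMT = 0.5900 / 0.6187 = 0.95.

0.95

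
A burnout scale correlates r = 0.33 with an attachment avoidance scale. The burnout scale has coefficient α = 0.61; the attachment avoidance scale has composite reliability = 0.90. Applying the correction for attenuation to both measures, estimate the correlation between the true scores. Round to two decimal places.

0.45

r_true = r_obs / √(r_xx · r_yy) = 0.33 / √(0.61 × 0.90) = 0.33 / √0.5490 = 0.33 / 0.7409 ≈ 0.45.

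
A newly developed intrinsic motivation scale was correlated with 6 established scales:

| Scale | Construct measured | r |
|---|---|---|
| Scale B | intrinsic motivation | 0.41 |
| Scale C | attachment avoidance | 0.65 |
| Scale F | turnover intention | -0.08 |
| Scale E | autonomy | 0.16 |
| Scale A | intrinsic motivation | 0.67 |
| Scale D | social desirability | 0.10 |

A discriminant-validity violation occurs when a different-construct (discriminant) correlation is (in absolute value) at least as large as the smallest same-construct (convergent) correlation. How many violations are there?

Convergent (same construct = intrinsic motivation): Scale B, Scale A.
Smallest convergent = 0.41. Discriminant |r|: 0.65, 0.08, 0.16, 0.10; count ≥ 0.41 → 1.

1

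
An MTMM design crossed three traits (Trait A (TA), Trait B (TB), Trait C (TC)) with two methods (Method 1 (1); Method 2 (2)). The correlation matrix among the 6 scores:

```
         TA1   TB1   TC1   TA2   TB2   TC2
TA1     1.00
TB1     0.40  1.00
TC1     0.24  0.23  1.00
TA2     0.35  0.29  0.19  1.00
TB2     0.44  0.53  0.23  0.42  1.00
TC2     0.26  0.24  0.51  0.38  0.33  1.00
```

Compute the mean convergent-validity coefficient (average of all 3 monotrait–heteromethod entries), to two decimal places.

Convergent values: 0.35, 0.53, 0.51; mean = 1.39/3 = 0.46.

0.46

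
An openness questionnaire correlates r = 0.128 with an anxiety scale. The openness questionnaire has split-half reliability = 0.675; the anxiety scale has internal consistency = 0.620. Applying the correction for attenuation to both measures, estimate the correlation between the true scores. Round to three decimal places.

r_true = r_obs / √(r_xx · r_yy) = 0.128 / √(0.675 × 0.620) = 0.128 / √0.418500 = 0.128 / 0.6469 ≈ 0.198.

0.198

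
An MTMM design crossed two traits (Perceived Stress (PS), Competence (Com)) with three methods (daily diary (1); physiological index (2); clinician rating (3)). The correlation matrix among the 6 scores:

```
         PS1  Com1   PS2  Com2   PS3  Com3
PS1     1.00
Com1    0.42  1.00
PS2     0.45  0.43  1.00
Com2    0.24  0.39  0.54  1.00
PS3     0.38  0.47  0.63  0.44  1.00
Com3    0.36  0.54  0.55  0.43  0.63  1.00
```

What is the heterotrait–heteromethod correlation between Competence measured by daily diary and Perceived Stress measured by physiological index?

0.43

Different traits and methods: r(Com1, PS2) = 0.43.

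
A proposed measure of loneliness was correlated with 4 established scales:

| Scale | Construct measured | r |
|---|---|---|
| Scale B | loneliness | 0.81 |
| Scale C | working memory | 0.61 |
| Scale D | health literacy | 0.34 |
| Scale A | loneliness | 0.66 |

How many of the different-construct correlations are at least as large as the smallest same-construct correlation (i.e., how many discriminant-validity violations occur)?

Convergent (same construct = loneliness): Scale B, Scale A.
Smallest convergent = 0.66. Discriminant values: 0.61, 0.34; count ≥ 0.66 → 0.

0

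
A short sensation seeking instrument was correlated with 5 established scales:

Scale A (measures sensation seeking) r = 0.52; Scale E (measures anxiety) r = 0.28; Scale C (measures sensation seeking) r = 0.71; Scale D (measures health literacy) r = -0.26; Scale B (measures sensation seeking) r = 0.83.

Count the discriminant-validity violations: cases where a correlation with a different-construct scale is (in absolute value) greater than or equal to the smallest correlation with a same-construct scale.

0

Convergent (same construct = sensation seeking): Scale A, Scale C, Scale B.
Smallest convergent = 0.52. Discriminant |r|: 0.28, 0.26; count ≥ 0.52 → 0.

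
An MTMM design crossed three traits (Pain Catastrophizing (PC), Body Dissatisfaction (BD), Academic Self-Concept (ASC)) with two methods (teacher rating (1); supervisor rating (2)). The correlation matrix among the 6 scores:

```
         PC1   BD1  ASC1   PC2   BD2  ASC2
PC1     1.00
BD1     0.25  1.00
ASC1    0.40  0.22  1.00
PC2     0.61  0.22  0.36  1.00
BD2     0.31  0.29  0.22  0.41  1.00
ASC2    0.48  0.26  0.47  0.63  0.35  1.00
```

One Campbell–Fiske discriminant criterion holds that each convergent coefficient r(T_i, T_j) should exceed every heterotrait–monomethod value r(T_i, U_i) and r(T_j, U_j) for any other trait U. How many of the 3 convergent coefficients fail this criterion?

3

Convergent coefficients and their comparison sets:
PC (methods 1·2): 0.61 vs {0.25, 0.41, 0.40, 0.63} → fail.
BD (methods 1·2): 0.29 vs {0.25, 0.41, 0.22, 0.35} → fail.
ASC (methods 1·2): 0.47 vs {0.40, 0.63, 0.22, 0.35} → fail.
3 of 3 fail.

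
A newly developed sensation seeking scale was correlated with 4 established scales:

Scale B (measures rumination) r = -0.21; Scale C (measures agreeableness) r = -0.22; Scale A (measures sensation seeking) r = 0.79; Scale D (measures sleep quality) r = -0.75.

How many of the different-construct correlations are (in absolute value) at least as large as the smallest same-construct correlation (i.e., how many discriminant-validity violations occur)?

0

Convergent (same construct = sensation seeking): Scale A.
Smallest convergent = 0.79. Discriminant |r|: 0.21, 0.22, 0.75; count ≥ 0.79 → 0.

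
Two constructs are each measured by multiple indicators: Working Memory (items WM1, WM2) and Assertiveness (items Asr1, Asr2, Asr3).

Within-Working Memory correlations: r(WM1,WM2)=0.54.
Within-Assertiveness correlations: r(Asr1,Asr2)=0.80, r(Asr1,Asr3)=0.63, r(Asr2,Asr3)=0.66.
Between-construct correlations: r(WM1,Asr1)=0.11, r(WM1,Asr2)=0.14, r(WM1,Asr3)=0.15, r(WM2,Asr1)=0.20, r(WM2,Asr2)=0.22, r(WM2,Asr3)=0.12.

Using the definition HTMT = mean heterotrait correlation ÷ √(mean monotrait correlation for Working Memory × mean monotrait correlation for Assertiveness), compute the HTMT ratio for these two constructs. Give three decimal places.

0.255

Mean between = 0.94/6 = 0.1567.
Mean within-WM = 0.54/1 = 0.5400; mean within-Asr = 2.09/3 = 0.6967.
Geometric mean = √(0.5400 × 0.6967) = 0.6134.
HTMT = 0.1567 / 0.6134 = 0.255.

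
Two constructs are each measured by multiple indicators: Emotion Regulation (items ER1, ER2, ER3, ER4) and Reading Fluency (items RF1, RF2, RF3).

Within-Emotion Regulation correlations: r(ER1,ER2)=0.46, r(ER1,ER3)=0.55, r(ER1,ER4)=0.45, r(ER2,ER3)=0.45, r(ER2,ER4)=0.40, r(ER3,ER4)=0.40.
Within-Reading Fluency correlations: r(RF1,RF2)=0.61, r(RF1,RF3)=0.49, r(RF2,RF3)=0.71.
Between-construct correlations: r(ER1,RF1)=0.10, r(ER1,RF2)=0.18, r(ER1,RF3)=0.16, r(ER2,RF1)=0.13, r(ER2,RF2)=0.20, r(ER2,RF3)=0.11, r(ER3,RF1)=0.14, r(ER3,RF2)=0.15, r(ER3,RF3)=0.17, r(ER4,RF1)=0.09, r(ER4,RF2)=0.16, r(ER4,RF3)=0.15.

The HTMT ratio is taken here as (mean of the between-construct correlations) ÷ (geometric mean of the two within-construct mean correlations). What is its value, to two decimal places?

Mean between = 1.74/12 = 0.1450.
Mean within-ER = 2.71/6 = 0.4517; mean within-RF = 1.81/3 = 0.6033.
Geometric mean = √(0.4517 × 0.6033) = 0.5220.
HTMT = 0.1450 / 0.5220 = 0.28.

0.28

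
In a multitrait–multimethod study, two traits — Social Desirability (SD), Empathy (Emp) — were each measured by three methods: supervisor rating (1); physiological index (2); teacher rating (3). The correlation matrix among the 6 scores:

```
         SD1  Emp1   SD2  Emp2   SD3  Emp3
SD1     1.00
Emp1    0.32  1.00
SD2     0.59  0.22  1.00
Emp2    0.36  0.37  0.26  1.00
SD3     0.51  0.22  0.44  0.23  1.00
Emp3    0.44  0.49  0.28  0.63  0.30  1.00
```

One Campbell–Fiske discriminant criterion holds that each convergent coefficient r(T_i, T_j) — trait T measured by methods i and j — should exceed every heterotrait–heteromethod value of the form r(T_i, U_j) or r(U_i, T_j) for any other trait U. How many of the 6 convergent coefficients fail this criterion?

0

Checking each validity diagonal entry against its comparison values:
SD (methods 1·2): 0.59 vs {0.36, 0.22} → pass.
SD (methods 1·3): 0.51 vs {0.44, 0.22} → pass.
SD (methods 2·3): 0.44 vs {0.28, 0.23} → pass.
Emp (methods 1·2): 0.37 vs {0.22, 0.36} → pass.
Emp (methods 1·3): 0.49 vs {0.22, 0.44} → pass.
Emp (methods 2·3): 0.63 vs {0.23, 0.28} → pass.
0 of 6 fail.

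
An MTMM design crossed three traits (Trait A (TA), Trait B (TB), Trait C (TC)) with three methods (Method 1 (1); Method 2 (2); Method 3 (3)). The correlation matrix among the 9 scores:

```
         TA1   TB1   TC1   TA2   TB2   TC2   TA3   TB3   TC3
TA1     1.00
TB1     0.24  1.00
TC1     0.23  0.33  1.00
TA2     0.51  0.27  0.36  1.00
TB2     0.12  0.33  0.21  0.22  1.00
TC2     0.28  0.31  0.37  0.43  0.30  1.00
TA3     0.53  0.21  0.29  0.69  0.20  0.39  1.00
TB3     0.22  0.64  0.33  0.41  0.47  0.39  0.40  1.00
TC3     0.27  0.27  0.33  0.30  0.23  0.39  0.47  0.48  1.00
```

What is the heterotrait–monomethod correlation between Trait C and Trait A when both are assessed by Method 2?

Different traits, same method: r(TC2, TA2) = 0.43.

0.43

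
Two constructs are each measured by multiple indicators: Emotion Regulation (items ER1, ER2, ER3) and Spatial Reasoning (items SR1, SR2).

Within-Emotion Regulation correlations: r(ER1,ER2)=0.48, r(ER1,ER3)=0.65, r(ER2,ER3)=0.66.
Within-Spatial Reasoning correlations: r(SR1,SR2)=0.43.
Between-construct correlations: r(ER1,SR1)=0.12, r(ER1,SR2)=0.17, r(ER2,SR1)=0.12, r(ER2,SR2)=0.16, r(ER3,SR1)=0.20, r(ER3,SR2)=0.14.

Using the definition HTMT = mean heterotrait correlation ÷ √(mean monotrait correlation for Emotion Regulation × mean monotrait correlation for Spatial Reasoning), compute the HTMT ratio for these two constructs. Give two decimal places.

Mean heterotrait r = 0.91/6 = 0.1517.
Mean within-ER = 1.79/3 = 0.5967; mean within-SR = 0.43/1 = 0.4300.
Geometric mean = √(0.5967 × 0.4300) = 0.5065.
HTMT = 0.1517 / 0.5065 = 0.30.

0.30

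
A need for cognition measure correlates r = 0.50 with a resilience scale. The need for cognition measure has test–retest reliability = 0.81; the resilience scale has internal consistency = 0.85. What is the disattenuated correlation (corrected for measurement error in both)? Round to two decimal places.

0.60

r_true = r_obs / √(r_xx · r_yy) = 0.50 / √(0.81 × 0.85) = 0.50 / √0.6885 = 0.50 / 0.8298 ≈ 0.60.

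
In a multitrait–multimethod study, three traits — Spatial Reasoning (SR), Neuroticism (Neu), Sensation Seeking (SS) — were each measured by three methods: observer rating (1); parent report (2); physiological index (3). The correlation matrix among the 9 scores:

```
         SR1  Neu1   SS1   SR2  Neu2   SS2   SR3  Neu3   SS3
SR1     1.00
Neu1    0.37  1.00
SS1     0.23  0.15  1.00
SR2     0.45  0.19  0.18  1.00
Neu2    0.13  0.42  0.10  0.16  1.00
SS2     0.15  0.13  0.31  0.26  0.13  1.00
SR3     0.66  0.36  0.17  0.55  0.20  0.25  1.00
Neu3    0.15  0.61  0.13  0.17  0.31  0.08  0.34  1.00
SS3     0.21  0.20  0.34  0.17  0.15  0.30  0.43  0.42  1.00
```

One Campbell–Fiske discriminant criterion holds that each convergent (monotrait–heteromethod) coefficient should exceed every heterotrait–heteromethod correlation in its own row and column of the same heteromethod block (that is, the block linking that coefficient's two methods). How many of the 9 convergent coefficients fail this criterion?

Checking each validity diagonal entry against its comparison values:
SR (methods 1·2): 0.45 vs {0.13, 0.19, 0.15, 0.18} → pass.
SR (methods 1·3): 0.66 vs {0.15, 0.36, 0.21, 0.17} → pass.
SR (methods 2·3): 0.55 vs {0.17, 0.20, 0.17, 0.25} → pass.
Neu (methods 1·2): 0.42 vs {0.19, 0.13, 0.13, 0.10} → pass.
Neu (methods 1·3): 0.61 vs {0.36, 0.15, 0.20, 0.13} → pass.
Neu (methods 2·3): 0.31 vs {0.20, 0.17, 0.15, 0.08} → pass.
SS (methods 1·2): 0.31 vs {0.18, 0.15, 0.10, 0.13} → pass.
SS (methods 1·3): 0.34 vs {0.17, 0.21, 0.13, 0.20} → pass.
SS (methods 2·3): 0.30 vs {0.25, 0.17, 0.08, 0.15} → pass.
0 of 9 fail.

0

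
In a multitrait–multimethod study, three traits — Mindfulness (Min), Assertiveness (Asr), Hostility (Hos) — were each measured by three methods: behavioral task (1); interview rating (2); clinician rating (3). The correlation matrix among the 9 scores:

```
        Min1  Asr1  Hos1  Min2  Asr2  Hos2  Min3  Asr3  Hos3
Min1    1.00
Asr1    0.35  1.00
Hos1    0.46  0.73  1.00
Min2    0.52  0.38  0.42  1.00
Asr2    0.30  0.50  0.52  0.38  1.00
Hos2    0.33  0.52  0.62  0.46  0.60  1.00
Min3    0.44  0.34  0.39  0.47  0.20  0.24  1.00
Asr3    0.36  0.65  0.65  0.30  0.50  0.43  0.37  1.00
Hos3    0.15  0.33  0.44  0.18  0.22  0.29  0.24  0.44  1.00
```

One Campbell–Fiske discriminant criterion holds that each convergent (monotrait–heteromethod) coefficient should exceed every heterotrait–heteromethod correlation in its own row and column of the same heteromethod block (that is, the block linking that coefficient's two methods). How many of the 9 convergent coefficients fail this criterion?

Checking each validity diagonal entry against its comparison values:
Min (methods 1·2): 0.52 vs {0.30, 0.38, 0.33, 0.42} → pass.
Min (methods 1·3): 0.44 vs {0.36, 0.34, 0.15, 0.39} → pass.
Min (methods 2·3): 0.47 vs {0.30, 0.20, 0.18, 0.24} → pass.
Asr (methods 1·2): 0.50 vs {0.38, 0.30, 0.52, 0.52} → fail.
Asr (methods 1·3): 0.65 vs {0.34, 0.36, 0.33, 0.65} → fail.
Asr (methods 2·3): 0.50 vs {0.20, 0.30, 0.22, 0.43} → pass.
Hos (methods 1·2): 0.62 vs {0.42, 0.33, 0.52, 0.52} → pass.
Hos (methods 1·3): 0.44 vs {0.39, 0.15, 0.65, 0.33} → fail.
Hos (methods 2·3): 0.29 vs {0.24, 0.18, 0.43, 0.22} → fail.
4 of 9 fail.

4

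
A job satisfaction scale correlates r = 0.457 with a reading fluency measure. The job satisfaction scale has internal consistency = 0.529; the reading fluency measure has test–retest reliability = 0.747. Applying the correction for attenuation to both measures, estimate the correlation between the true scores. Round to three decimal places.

r_true = r_obs / √(r_xx · r_yy) = 0.457 / √(0.529 × 0.747) = 0.457 / √0.395163 = 0.457 / 0.6286 ≈ 0.727.

0.727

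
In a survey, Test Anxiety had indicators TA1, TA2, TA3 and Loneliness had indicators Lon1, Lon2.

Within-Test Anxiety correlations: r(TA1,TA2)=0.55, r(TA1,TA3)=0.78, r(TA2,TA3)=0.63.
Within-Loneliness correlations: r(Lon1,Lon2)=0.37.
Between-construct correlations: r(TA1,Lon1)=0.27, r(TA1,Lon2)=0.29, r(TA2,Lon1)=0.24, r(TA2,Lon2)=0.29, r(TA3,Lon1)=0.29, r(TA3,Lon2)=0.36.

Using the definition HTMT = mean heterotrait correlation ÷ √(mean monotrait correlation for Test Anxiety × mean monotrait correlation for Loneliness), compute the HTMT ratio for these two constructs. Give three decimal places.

0.590

Between-construct mean = 1.74/6 = 0.2900.
Mean within-TA = 1.96/3 = 0.6533; mean within-Lon = 0.37/1 = 0.3700.
Geometric mean = √(0.6533 × 0.3700) = 0.4917.
HTMT = 0.2900 / 0.4917 = 0.590.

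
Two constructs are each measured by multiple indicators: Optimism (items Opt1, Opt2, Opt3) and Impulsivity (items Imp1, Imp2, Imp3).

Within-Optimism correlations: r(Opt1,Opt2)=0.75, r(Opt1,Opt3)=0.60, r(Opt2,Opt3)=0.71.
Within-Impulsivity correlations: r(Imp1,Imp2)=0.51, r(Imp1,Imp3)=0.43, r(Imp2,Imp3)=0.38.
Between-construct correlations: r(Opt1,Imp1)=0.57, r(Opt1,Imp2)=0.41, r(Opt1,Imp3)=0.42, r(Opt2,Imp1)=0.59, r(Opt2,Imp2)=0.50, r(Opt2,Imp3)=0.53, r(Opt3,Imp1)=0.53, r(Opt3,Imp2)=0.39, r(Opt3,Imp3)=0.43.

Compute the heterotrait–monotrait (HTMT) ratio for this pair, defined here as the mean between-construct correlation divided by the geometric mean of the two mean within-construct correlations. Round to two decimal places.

Mean heterotrait r = 4.37/9 = 0.4856.
Mean within-Opt = 2.06/3 = 0.6867; mean within-Imp = 1.32/3 = 0.4400.
Geometric mean = √(0.6867 × 0.4400) = 0.5497.
HTMT = 0.4856 / 0.5497 = 0.88.

0.88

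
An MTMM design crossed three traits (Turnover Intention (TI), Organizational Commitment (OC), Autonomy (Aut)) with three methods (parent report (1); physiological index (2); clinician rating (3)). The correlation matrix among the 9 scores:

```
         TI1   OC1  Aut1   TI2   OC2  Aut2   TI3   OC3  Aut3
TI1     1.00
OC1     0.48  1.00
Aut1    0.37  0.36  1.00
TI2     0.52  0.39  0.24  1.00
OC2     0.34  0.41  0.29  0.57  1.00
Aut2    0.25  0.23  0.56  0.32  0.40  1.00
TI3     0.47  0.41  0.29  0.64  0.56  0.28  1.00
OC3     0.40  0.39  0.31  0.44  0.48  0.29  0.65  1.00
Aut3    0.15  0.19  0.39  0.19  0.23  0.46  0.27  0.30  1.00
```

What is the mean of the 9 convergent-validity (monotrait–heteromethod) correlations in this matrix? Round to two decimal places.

Convergent values: 0.52, 0.47, 0.64, 0.41, 0.39, 0.48, 0.56, 0.39, 0.46; mean = 4.32/9 = 0.48.

0.48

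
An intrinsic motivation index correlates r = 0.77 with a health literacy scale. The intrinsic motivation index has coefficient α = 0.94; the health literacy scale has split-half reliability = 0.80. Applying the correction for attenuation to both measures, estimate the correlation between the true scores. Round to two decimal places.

0.89

r_true = r_obs / √(r_xx · r_yy) = 0.77 / √(0.94 × 0.80) = 0.77 / √0.7520 = 0.77 / 0.8672 ≈ 0.89.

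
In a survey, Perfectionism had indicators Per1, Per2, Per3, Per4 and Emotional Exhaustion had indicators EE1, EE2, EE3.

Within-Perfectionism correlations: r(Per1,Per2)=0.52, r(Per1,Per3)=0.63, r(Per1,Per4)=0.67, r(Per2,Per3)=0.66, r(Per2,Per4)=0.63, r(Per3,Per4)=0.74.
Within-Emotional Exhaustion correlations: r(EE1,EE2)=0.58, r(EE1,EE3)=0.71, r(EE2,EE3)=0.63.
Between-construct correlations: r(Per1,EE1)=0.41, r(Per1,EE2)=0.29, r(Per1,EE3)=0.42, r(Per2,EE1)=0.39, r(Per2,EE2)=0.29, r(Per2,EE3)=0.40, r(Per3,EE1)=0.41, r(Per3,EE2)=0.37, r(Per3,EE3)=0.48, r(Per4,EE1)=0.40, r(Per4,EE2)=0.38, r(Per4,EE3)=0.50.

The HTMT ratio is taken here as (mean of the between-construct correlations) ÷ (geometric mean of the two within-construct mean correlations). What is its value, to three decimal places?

0.616

Mean heterotrait r = 4.74/12 = 0.3950.
Mean within-Per = 3.85/6 = 0.6417; mean within-EE = 1.92/3 = 0.6400.
Geometric mean = √(0.6417 × 0.6400) = 0.6408.
HTMT = 0.3950 / 0.6408 = 0.616.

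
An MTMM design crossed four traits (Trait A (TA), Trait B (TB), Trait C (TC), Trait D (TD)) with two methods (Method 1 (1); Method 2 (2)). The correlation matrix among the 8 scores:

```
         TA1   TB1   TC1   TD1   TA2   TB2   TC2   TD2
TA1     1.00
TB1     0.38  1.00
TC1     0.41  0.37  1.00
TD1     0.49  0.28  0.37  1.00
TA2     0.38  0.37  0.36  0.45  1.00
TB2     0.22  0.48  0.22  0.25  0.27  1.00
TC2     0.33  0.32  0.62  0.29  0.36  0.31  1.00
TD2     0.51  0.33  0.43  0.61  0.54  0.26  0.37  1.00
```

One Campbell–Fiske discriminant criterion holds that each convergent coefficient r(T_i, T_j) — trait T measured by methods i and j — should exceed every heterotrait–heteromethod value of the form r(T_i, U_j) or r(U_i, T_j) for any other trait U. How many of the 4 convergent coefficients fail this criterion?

Checking each validity diagonal entry against its comparison values:
TA (methods 1·2): 0.38 vs {0.22, 0.37, 0.33, 0.36, 0.51, 0.45} → fail.
TB (methods 1·2): 0.48 vs {0.37, 0.22, 0.32, 0.22, 0.33, 0.25} → pass.
TC (methods 1·2): 0.62 vs {0.36, 0.33, 0.22, 0.32, 0.43, 0.29} → pass.
TD (methods 1·2): 0.61 vs {0.45, 0.51, 0.25, 0.33, 0.29, 0.43} → pass.
1 of 4 fail.

1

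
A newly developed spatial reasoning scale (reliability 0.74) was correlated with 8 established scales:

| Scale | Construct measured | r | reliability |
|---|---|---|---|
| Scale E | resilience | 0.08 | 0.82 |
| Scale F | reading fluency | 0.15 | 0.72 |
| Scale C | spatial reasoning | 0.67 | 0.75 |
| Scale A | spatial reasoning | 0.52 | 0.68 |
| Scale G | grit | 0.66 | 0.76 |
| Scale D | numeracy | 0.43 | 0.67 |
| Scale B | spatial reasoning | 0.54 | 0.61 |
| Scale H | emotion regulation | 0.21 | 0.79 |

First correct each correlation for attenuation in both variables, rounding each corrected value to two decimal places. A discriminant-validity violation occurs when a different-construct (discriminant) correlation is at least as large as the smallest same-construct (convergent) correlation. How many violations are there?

Disattenuated r (r / √(r_scale · r_new)):
  Scale E (disc): 0.08 / √(0.82·0.74) = 0.10
  Scale F (disc): 0.15 / √(0.72·0.74) = 0.21
  Scale C (conv): 0.67 / √(0.75·0.74) = 0.90
  Scale A (conv): 0.52 / √(0.68·0.74) = 0.73
  Scale G (disc): 0.66 / √(0.76·0.74) = 0.88
  Scale D (disc): 0.43 / √(0.67·0.74) = 0.61
  Scale B (conv): 0.54 / √(0.61·0.74) = 0.80
  Scale H (disc): 0.21 / √(0.79·0.74) = 0.27
Smallest convergent = 0.73. Discriminant values: 0.10, 0.21, 0.88, 0.61, 0.27; count ≥ 0.73 → 1.

1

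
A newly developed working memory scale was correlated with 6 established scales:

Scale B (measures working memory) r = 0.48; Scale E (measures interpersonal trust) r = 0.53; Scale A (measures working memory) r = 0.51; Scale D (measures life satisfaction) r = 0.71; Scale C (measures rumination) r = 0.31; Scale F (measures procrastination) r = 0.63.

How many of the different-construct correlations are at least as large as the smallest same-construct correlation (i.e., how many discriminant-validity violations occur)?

3

Convergent (same construct = working memory): Scale B, Scale A.
Smallest convergent = 0.48. Discriminant values: 0.53, 0.71, 0.31, 0.63; count ≥ 0.48 → 3.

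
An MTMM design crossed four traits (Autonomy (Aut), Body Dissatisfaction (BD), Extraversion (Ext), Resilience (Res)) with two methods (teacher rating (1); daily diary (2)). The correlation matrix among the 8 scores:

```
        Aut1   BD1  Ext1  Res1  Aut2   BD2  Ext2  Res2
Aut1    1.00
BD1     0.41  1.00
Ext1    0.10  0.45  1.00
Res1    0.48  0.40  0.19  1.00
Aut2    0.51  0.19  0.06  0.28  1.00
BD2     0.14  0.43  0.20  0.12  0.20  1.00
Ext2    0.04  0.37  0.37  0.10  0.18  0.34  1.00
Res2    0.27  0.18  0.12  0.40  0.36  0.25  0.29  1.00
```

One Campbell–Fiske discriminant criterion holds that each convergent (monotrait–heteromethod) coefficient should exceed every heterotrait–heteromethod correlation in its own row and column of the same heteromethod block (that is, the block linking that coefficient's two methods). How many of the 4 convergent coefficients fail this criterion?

Convergent coefficients and their comparison sets:
Aut (methods 1·2): 0.51 vs {0.14, 0.19, 0.04, 0.06, 0.27, 0.28} → pass.
BD (methods 1·2): 0.43 vs {0.19, 0.14, 0.37, 0.20, 0.18, 0.12} → pass.
Ext (methods 1·2): 0.37 vs {0.06, 0.04, 0.20, 0.37, 0.12, 0.10} → fail.
Res (methods 1·2): 0.40 vs {0.28, 0.27, 0.12, 0.18, 0.10, 0.12} → pass.
1 of 4 fail.

1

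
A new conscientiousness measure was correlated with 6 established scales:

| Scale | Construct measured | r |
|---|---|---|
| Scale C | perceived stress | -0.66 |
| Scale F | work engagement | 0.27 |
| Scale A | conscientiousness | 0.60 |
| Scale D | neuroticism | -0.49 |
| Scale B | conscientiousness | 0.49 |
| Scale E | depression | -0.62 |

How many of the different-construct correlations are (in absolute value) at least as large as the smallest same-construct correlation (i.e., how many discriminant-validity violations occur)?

Convergent (same construct = conscientiousness): Scale A, Scale B.
Smallest convergent = 0.49. Discriminant |r|: 0.66, 0.27, 0.49, 0.62; count ≥ 0.49 → 3.

3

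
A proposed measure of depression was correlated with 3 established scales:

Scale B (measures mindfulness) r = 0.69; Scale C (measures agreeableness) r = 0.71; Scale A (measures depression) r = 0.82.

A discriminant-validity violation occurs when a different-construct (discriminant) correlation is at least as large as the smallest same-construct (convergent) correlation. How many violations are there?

0

Convergent (same construct = depression): Scale A.
Smallest convergent = 0.82. Discriminant values: 0.69, 0.71; count ≥ 0.82 → 0.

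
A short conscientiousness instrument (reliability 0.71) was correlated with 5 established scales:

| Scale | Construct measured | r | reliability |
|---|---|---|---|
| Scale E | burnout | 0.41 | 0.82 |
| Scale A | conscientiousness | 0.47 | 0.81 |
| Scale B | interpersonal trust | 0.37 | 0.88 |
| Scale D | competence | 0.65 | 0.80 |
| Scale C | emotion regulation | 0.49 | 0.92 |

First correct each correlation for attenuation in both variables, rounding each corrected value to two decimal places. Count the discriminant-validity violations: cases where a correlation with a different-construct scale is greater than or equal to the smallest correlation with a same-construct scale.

1

Disattenuated r (r / √(r_scale · r_new)):
  Scale E (disc): 0.41 / √(0.82·0.71) = 0.54
  Scale A (conv): 0.47 / √(0.81·0.71) = 0.62
  Scale B (disc): 0.37 / √(0.88·0.71) = 0.47
  Scale D (disc): 0.65 / √(0.80·0.71) = 0.86
  Scale C (disc): 0.49 / √(0.92·0.71) = 0.61
Smallest convergent = 0.62. Discriminant values: 0.54, 0.47, 0.86, 0.61; count ≥ 0.62 → 1.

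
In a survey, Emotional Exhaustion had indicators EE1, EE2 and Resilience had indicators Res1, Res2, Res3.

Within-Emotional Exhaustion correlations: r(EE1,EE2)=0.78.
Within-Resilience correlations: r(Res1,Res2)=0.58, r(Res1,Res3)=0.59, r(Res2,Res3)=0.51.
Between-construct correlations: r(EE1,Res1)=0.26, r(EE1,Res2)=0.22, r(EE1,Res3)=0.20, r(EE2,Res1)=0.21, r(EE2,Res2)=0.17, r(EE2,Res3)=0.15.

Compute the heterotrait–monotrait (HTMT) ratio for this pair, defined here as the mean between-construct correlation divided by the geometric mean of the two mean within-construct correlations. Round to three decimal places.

Mean heterotrait r = 1.21/6 = 0.2017.
Mean within-EE = 0.78/1 = 0.7800; mean within-Res = 1.68/3 = 0.5600.
Geometric mean = √(0.7800 × 0.5600) = 0.6609.
HTMT = 0.2017 / 0.6609 = 0.305.

0.305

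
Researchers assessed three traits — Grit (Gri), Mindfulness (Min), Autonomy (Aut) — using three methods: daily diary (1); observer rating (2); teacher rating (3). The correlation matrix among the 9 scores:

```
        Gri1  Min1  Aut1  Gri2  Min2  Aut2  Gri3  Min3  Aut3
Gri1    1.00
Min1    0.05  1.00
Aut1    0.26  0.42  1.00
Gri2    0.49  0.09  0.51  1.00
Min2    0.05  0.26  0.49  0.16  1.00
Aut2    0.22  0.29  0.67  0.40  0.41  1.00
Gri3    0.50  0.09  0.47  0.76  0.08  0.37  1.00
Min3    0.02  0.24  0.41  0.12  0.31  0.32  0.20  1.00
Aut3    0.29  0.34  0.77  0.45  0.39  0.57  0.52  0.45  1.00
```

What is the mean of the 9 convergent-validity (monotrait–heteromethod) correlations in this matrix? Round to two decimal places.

0.51

Convergent values: 0.49, 0.50, 0.76, 0.26, 0.24, 0.31, 0.67, 0.77, 0.57; mean = 4.57/9 = 0.51.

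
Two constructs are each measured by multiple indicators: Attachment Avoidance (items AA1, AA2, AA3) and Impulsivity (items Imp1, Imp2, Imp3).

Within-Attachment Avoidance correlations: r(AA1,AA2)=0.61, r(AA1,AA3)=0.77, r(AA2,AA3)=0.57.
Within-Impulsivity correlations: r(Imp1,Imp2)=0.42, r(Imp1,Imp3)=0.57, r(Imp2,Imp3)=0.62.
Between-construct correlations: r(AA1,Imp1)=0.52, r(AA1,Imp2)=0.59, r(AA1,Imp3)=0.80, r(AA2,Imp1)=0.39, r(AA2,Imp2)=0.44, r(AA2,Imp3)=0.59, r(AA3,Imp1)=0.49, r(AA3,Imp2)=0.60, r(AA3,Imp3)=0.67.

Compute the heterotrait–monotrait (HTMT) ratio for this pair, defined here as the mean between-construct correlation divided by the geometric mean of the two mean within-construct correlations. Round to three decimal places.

0.958

Mean heterotrait r = 5.09/9 = 0.5656.
Mean within-AA = 1.95/3 = 0.6500; mean within-Imp = 1.61/3 = 0.5367.
Geometric mean = √(0.6500 × 0.5367) = 0.5906.
HTMT = 0.5656 / 0.5906 = 0.958.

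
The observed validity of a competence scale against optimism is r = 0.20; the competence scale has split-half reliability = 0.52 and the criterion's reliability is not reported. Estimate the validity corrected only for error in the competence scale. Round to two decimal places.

Single correction: r_c = r_obs / √r_xx = 0.20 / √0.52 = 0.20 / 0.7211 ≈ 0.28.

0.28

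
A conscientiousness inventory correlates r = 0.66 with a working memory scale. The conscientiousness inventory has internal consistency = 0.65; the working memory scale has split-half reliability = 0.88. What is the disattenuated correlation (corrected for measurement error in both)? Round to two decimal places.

0.87

r_true = r_obs / √(r_xx · r_yy) = 0.66 / √(0.65 × 0.88) = 0.66 / √0.5720 = 0.66 / 0.7563 ≈ 0.87.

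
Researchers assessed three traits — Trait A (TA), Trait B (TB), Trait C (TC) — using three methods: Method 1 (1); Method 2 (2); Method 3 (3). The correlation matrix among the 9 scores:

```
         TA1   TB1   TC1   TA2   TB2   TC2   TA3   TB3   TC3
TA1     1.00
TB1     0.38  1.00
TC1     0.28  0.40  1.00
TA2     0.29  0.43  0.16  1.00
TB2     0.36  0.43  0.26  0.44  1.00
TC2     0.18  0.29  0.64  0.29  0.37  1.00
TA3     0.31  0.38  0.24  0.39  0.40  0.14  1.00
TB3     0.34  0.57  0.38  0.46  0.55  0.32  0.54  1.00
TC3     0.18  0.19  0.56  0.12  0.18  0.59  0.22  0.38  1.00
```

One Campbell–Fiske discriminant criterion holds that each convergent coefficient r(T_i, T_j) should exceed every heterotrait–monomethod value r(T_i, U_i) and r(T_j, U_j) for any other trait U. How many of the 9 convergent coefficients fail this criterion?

4

Convergent coefficients and their comparison sets:
TA (methods 1·2): 0.29 vs {0.38, 0.44, 0.28, 0.29} → fail.
TA (methods 1·3): 0.31 vs {0.38, 0.54, 0.28, 0.22} → fail.
TA (methods 2·3): 0.39 vs {0.44, 0.54, 0.29, 0.22} → fail.
TB (methods 1·2): 0.43 vs {0.38, 0.44, 0.40, 0.37} → fail.
TB (methods 1·3): 0.57 vs {0.38, 0.54, 0.40, 0.38} → pass.
TB (methods 2·3): 0.55 vs {0.44, 0.54, 0.37, 0.38} → pass.
TC (methods 1·2): 0.64 vs {0.28, 0.29, 0.40, 0.37} → pass.
TC (methods 1·3): 0.56 vs {0.28, 0.22, 0.40, 0.38} → pass.
TC (methods 2·3): 0.59 vs {0.29, 0.22, 0.37, 0.38} → pass.
4 of 9 fail.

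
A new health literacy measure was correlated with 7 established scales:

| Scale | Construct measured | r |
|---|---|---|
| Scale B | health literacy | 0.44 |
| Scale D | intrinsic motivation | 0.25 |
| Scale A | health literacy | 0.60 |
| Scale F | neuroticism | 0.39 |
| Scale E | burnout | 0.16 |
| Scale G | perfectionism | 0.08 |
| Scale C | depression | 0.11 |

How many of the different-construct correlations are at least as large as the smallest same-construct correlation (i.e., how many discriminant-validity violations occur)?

Convergent (same construct = health literacy): Scale B, Scale A.
Smallest convergent = 0.44. Discriminant values: 0.25, 0.39, 0.16, 0.08, 0.11; count ≥ 0.44 → 0.

0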